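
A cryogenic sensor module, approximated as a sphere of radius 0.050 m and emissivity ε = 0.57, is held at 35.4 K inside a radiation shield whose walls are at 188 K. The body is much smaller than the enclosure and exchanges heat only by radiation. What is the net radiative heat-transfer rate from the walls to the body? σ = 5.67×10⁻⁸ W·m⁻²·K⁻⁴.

P_net ≈ 1.27 W

For a small grey body in a large enclosure: P_net = εσA(T_body⁴ − T_wall⁴).
A = 4πr² = 0.03142 m²; T_body⁴ − T_wall⁴ = 1.570×10⁶ − 1.249×10⁹ = -1.248×10⁹ K⁴.
|P_net| = 0.57·5.67×10⁻⁸·0.03142·1.248×10⁹.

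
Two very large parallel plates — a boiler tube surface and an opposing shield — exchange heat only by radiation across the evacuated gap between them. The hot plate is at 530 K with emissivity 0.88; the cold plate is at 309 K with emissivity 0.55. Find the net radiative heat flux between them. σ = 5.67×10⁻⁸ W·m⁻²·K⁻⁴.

q ≈ 2020 W/m²

For two infinite grey parallel plates, q = σ(T₁⁴ − T₂⁴)/(1/ε₁ + 1/ε₂ − 1).
T₁⁴ − T₂⁴ = 7.890×10¹⁰ − 9.117×10⁹ = 6.979×10¹⁰ K⁴.
1/ε₁ + 1/ε₂ − 1 = 1.136 + 1.818 − 1 = 1.955.
q = 5.67×10⁻⁸ × 6.979×10¹⁰ / 1.955.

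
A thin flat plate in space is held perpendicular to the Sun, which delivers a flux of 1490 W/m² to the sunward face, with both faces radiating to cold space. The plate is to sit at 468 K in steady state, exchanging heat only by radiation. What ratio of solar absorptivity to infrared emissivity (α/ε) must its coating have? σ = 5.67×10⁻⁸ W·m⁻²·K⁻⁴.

Balance: αS·A = εσ·2A·T⁴ ⇒ α/ε = 2σT⁴/S.
α/ε = 2·5.67×10⁻⁸·(468)⁴/1490 = 2·5.67×10⁻⁸·4.797×10¹⁰/1490.

α/ε ≈ 3.65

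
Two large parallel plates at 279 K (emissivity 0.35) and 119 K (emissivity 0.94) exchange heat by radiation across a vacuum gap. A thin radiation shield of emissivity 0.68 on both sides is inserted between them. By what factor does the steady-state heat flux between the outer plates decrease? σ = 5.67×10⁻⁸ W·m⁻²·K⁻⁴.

Without shield: q₀ = σΔ(T⁴)/(1/ε₁+1/ε₂−1) with denominator 2.921.
With shield the two gaps are in series; the resistances add: (1/ε₁+1/ε_s−1)+(1/ε_s+1/ε₂−1) = 3.328+1.534 = 4.862.
Heat-flux ratio q₀/q = 4.862/2.921.

factor ≈ 1.66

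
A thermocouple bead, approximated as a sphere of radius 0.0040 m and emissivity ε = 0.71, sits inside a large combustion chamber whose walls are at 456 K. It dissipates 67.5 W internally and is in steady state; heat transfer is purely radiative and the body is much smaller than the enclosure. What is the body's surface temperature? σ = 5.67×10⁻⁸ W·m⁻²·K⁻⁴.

T ≈ 1700 K

For a small grey body in a large enclosure, net radiated power = εσA(T⁴ − T_w⁴).
Steady state: P = εσA(T⁴ − T_w⁴) with A = 4πr² = 2.011×10⁻⁴ m².
T⁴ = P/(εσA) + T_w⁴ = 67.5/(0.71·5.67×10⁻⁸·2.011×10⁻⁴) + (456)⁴
    = 8.339×10¹² + 4.324×10¹⁰ = 8.383×10¹² K⁴.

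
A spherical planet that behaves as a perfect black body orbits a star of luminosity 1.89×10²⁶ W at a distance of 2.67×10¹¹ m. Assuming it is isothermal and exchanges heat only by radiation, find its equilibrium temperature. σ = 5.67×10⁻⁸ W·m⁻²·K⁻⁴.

First find the stellar flux at distance d: S = L/(4πd²) = 1.89×10²⁶/(4π·(2.67×10¹¹)²) = 211.0 W/m².
For an isothermal sphere, absorbed (1−a)S·πr² = emitted σ·4πr²·T⁴, so T⁴ = (1−a)S/(4σ).
T⁴ = 1.00·211.0/(4·5.67×10⁻⁸) = 9.302×10⁸ K⁴.

T ≈ 175 K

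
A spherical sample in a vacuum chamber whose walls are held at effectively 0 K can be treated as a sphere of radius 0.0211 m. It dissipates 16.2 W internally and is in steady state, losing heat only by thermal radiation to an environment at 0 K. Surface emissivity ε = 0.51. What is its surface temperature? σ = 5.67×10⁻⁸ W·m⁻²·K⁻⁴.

T ≈ 563 K

Steady state: internal power = radiated power, P = εσA T⁴.
Radiating area A = 4πr² = 0.005595 m².
T⁴ = P/(εσA) = 16.2/(0.51·5.67×10⁻⁸·0.005595) = 1.001×10¹¹ K⁴.
T = (1.001×10¹¹)^(1/4).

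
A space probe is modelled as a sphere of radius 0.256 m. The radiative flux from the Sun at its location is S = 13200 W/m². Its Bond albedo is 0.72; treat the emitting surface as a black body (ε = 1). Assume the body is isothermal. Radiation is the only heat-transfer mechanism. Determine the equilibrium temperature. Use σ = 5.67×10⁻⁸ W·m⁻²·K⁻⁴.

T ≈ 357 K

At equilibrium, absorbed power = emitted power.
Absorbing cross-section = πr² = 0.2059 m²; emitting surface = 4πr² = 0.8235 m² (ratio 4).
(1−a)S·A_cross = εσ·A_surf·T⁴  ⇒  T⁴ = (1−a)S/(4σ).
T⁴ = 0.280·13200/(4·5.67×10⁻⁸) = 1.630×10¹⁰ K⁴.
T = (1.630×10¹⁰)^(1/4).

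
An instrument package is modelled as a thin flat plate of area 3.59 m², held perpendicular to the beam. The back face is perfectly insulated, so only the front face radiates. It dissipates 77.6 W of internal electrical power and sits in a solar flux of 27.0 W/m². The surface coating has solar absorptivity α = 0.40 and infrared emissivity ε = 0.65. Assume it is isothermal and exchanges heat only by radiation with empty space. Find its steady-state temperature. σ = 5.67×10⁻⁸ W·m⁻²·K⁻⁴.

T ≈ 172 K

At steady state, absorbed solar power + internal power = radiated power.
Absorbed: α·S·A_cross = 0.40·27.0·3.590 = 38.77 W (cross-section A).
Total input = 38.77 + 77.6 = 116.4 W.
Radiated: εσ·A_surf·T⁴ with A_surf = A = 3.590 m².
T⁴ = 116.4/(0.65·5.67×10⁻⁸·3.590) = 8.795×10⁸ K⁴.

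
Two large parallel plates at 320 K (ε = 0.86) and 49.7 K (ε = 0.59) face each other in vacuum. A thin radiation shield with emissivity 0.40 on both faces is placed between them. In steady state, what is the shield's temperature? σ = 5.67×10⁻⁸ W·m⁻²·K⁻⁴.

T_s ≈ 275 K

In steady state the net flux on the hot side equals that on the cold side.
σ(T₁⁴−T_s⁴)/D₁ = σ(T_s⁴−T₂⁴)/D₂, with D₁ = 1/ε₁+1/ε_s−1 = 2.663, D₂ = 1/ε_s+1/ε₂−1 = 3.195.
Solve for T_s⁴: T_s⁴ = (D₂·T₁⁴ + D₁·T₂⁴)/(D₁+D₂) = 5.722×10⁹ K⁴.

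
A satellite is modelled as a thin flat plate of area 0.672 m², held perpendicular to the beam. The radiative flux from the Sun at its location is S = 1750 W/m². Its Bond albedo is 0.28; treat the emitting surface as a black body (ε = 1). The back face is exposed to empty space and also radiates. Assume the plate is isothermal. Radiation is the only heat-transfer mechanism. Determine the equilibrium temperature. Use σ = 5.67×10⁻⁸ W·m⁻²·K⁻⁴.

At equilibrium, absorbed power = emitted power.
Absorbing cross-section = A = 0.6720 m²; emitting surface = 2A = 1.344 m² (ratio 2).
(1−a)S·A_cross = εσ·A_surf·T⁴  ⇒  T⁴ = (1−a)S/(2σ).
T⁴ = 0.720·1750/(2·5.67×10⁻⁸) = 1.111×10¹⁰ K⁴.
T = (1.111×10¹⁰)^(1/4).

T ≈ 325 K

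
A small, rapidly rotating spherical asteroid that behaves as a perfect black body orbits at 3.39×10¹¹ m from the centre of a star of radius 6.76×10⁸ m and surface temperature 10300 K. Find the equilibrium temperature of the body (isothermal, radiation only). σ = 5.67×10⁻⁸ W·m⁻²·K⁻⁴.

T ≈ 325 K

The star's surface emits σT_*⁴; at distance d the flux is S = σT_*⁴(R_*/d)².
S = 5.67×10⁻⁸·(10300)⁴·(6.76×10⁸/3.39×10¹¹)² = 2538 W/m².
For an isothermal sphere T⁴ = (1−a)S/(4σ) = 1.119×10¹⁰ K⁴.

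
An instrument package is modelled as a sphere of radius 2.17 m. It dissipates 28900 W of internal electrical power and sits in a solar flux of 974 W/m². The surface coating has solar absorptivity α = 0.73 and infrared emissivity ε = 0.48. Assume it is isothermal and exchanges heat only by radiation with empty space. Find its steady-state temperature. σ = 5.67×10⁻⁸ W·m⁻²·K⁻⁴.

At steady state, absorbed solar power + internal power = radiated power.
Absorbed: α·S·A_cross = 0.73·974·14.79 = 10520 W (cross-section πr²).
Total input = 10520 + 28900 = 39420 W.
Radiated: εσ·A_surf·T⁴ with A_surf = 4πr² = 59.17 m².
T⁴ = 39420/(0.48·5.67×10⁻⁸·59.17) = 2.448×10¹⁰ K⁴.

T ≈ 396 K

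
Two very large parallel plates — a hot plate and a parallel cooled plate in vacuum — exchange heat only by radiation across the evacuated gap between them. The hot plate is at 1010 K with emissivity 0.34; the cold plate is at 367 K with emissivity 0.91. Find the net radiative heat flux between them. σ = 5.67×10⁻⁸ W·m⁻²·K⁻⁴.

q ≈ 19100 W/m²

For two infinite grey parallel plates, q = σ(T₁⁴ − T₂⁴)/(1/ε₁ + 1/ε₂ − 1).
T₁⁴ − T₂⁴ = 1.041×10¹² − 1.814×10¹⁰ = 1.022×10¹² K⁴.
1/ε₁ + 1/ε₂ − 1 = 2.941 + 1.099 − 1 = 3.040.
q = 5.67×10⁻⁸ × 1.022×10¹² / 3.040.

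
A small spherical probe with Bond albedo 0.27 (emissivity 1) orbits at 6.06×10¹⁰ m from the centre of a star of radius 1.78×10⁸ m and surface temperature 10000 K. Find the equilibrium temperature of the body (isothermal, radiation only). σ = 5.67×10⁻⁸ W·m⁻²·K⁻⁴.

T ≈ 354 K

The star's surface emits σT_*⁴; at distance d the flux is S = σT_*⁴(R_*/d)².
S = 5.67×10⁻⁸·(10000)⁴·(1.78×10⁸/6.06×10¹⁰)² = 4892 W/m².
For an isothermal sphere T⁴ = (1−a)S/(4σ) = 1.575×10¹⁰ K⁴.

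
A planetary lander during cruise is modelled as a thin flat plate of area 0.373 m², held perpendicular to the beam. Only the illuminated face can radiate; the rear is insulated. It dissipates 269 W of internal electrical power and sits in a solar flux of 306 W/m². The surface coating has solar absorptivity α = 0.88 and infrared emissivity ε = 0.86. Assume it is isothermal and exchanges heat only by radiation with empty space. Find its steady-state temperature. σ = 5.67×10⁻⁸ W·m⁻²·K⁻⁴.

T ≈ 378 K

At steady state, absorbed solar power + internal power = radiated power.
Absorbed: α·S·A_cross = 0.88·306·0.3730 = 100.4 W (cross-section A).
Total input = 100.4 + 269 = 369.4 W.
Radiated: εσ·A_surf·T⁴ with A_surf = A = 0.3730 m².
T⁴ = 369.4/(0.86·5.67×10⁻⁸·0.3730) = 2.031×10¹⁰ K⁴.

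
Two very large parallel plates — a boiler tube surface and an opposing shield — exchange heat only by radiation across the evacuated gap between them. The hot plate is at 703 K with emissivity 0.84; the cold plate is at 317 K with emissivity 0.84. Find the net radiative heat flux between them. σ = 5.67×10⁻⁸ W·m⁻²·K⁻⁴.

q ≈ 9610 W/m²

For two infinite grey parallel plates, q = σ(T₁⁴ − T₂⁴)/(1/ε₁ + 1/ε₂ − 1).
T₁⁴ − T₂⁴ = 2.442×10¹¹ − 1.010×10¹⁰ = 2.341×10¹¹ K⁴.
1/ε₁ + 1/ε₂ − 1 = 1.190 + 1.190 − 1 = 1.381.
q = 5.67×10⁻⁸ × 2.341×10¹¹ / 1.381.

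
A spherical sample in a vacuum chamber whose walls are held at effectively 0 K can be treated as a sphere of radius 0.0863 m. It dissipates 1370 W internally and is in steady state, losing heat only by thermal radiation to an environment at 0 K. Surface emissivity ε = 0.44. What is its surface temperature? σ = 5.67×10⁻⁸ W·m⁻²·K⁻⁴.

T ≈ 875 K

Steady state: internal power = radiated power, P = εσA T⁴.
Radiating area A = 4πr² = 0.09359 m².
T⁴ = P/(εσA) = 1370/(0.44·5.67×10⁻⁸·0.09359) = 5.868×10¹¹ K⁴.
T = (5.868×10¹¹)^(1/4).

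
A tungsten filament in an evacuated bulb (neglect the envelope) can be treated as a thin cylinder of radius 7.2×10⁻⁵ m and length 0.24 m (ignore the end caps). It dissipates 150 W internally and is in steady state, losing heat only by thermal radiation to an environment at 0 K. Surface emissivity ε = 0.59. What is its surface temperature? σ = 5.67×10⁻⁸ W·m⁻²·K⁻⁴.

T ≈ 2540 K

Steady state: internal power = radiated power, P = εσA T⁴.
Radiating area A = 2πrL = 1.086×10⁻⁴ m².
T⁴ = P/(εσA) = 150/(0.59·5.67×10⁻⁸·1.086×10⁻⁴) = 4.130×10¹³ K⁴.
T = (4.130×10¹³)^(1/4).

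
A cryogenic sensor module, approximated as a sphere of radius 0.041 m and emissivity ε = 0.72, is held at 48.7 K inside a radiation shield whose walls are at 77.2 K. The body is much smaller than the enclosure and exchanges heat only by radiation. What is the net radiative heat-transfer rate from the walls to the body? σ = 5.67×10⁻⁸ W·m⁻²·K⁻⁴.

For a small grey body in a large enclosure: P_net = εσA(T_body⁴ − T_wall⁴).
A = 4πr² = 0.02112 m²; T_body⁴ − T_wall⁴ = 5.625×10⁶ − 3.552×10⁷ = -2.989×10⁷ K⁴.
|P_net| = 0.72·5.67×10⁻⁸·0.02112·2.989×10⁷.

P_net ≈ 0.0258 W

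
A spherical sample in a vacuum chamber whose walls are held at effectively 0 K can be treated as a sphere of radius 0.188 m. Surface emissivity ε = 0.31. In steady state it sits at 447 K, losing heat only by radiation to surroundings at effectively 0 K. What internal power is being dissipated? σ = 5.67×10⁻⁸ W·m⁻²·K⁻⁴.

Steady state: P = εσA T⁴.
A = 4πr² = 0.4441 m²; T⁴ = (447)⁴ = 3.992×10¹⁰ K⁴.
P = 0.31 × 5.67×10⁻⁸ × 0.4441 × 3.992×10¹⁰.

P ≈ 312 W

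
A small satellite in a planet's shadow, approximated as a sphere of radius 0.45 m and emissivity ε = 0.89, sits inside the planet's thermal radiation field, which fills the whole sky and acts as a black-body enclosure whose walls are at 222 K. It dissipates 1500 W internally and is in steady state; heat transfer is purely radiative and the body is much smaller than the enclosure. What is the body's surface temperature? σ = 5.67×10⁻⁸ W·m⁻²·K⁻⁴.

T ≈ 345 K

For a small grey body in a large enclosure, net radiated power = εσA(T⁴ − T_w⁴).
Steady state: P = εσA(T⁴ − T_w⁴) with A = 4πr² = 2.545 m².
T⁴ = P/(εσA) + T_w⁴ = 1500/(0.89·5.67×10⁻⁸·2.545) + (222)⁴
    = 1.168×10¹⁰ + 2.429×10⁹ = 1.411×10¹⁰ K⁴.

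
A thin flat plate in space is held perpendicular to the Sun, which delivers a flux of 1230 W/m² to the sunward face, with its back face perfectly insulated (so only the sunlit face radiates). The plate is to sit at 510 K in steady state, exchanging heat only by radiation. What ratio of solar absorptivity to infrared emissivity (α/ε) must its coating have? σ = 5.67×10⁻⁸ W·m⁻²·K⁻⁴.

α/ε ≈ 3.12

Balance: αS·A = εσ·1A·T⁴ ⇒ α/ε = σT⁴/S.
α/ε = 5.67×10⁻⁸·(510)⁴/1230 = 5.67×10⁻⁸·6.765×10¹⁰/1230.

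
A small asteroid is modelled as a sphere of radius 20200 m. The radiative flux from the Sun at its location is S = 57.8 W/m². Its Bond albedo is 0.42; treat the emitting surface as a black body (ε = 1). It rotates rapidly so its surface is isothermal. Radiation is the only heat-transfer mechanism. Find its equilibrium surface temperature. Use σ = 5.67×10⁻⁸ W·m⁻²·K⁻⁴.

T ≈ 110 K

At equilibrium, absorbed power = emitted power.
Absorbing cross-section = πr² = 1.282×10⁹ m²; emitting surface = 4πr² = 5.128×10⁹ m² (ratio 4).
(1−a)S·A_cross = εσ·A_surf·T⁴  ⇒  T⁴ = (1−a)S/(4σ).
T⁴ = 0.580·57.8/(4·5.67×10⁻⁸) = 1.478×10⁸ K⁴.
T = (1.478×10⁸)^(1/4).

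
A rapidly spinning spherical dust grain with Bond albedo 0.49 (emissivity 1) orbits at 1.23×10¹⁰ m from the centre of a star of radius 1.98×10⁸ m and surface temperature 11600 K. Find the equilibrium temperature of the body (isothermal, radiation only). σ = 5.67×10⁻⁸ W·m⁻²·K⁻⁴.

T ≈ 879 K

The star's surface emits σT_*⁴; at distance d the flux is S = σT_*⁴(R_*/d)².
S = 5.67×10⁻⁸·(11600)⁴·(1.98×10⁸/1.23×10¹⁰)² = 2.660×10⁵ W/m².
For an isothermal sphere T⁴ = (1−a)S/(4σ) = 5.982×10¹¹ K⁴.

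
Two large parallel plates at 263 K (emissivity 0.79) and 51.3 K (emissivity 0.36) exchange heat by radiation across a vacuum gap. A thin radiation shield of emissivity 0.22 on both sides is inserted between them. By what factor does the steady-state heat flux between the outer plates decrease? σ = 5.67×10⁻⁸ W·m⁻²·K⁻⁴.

Without shield: q₀ = σΔ(T⁴)/(1/ε₁+1/ε₂−1) with denominator 3.044.
With shield the two gaps are in series; the resistances add: (1/ε₁+1/ε_s−1)+(1/ε_s+1/ε₂−1) = 4.811+6.323 = 11.13.
Heat-flux ratio q₀/q = 11.13/3.044.

factor ≈ 3.66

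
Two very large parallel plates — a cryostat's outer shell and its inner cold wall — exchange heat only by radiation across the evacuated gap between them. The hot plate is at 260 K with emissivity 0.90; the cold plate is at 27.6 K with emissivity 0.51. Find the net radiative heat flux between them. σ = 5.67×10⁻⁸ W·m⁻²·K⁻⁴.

For two infinite grey parallel plates, q = σ(T₁⁴ − T₂⁴)/(1/ε₁ + 1/ε₂ − 1).
T₁⁴ − T₂⁴ = 4.570×10⁹ − 5.803×10⁵ = 4.569×10⁹ K⁴.
1/ε₁ + 1/ε₂ − 1 = 1.111 + 1.961 − 1 = 2.072.
q = 5.67×10⁻⁸ × 4.569×10⁹ / 2.072.

q ≈ 125 W/m²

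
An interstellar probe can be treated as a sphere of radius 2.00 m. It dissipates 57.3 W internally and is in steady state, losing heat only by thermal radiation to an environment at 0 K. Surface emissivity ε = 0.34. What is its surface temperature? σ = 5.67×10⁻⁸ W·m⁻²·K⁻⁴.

Steady state: internal power = radiated power, P = εσA T⁴.
Radiating area A = 4πr² = 50.27 m².
T⁴ = P/(εσA) = 57.3/(0.34·5.67×10⁻⁸·50.27) = 5.913×10⁷ K⁴.
T = (5.913×10⁷)^(1/4).

T ≈ 87.7 K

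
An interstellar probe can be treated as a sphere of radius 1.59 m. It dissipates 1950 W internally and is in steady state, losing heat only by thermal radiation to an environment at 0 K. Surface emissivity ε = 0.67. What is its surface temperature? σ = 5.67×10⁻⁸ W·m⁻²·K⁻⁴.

Steady state: internal power = radiated power, P = εσA T⁴.
Radiating area A = 4πr² = 31.77 m².
T⁴ = P/(εσA) = 1950/(0.67·5.67×10⁻⁸·31.77) = 1.616×10⁹ K⁴.
T = (1.616×10⁹)^(1/4).

T ≈ 200 K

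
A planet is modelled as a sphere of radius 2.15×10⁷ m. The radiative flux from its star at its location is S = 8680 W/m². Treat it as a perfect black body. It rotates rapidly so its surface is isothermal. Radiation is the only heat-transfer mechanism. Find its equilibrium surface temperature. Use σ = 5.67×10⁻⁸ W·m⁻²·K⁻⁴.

T ≈ 442 K

At equilibrium, absorbed power = emitted power.
Absorbing cross-section = πr² = 1.452×10¹⁵ m²; emitting surface = 4πr² = 5.809×10¹⁵ m² (ratio 4).
S·A_cross = εσ·A_surf·T⁴  ⇒  T⁴ = S/(4σ).
T⁴ = 1.00·8680/(4·5.67×10⁻⁸) = 3.827×10¹⁰ K⁴.
T = (3.827×10¹⁰)^(1/4).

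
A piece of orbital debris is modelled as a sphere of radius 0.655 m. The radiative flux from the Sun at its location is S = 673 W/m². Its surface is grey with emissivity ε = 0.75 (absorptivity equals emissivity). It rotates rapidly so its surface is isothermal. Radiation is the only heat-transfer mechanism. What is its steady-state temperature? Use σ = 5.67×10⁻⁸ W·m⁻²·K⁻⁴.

T ≈ 233 K

At equilibrium, absorbed power = emitted power.
Absorbing cross-section = πr² = 1.348 m²; emitting surface = 4πr² = 5.391 m² (ratio 4).
εS·A_cross = εσ·A_surf·T⁴  ⇒  T⁴ = S/(4σ)   (ε cancels).
T⁴ = 673/(4·5.67×10⁻⁸) = 2.967×10⁹ K⁴.
T = (2.967×10⁹)^(1/4).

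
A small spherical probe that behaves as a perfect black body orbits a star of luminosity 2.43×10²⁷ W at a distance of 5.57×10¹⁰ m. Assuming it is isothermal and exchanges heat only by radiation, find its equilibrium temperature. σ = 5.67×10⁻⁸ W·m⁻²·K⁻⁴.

T ≈ 724 K

First find the stellar flux at distance d: S = L/(4πd²) = 2.43×10²⁷/(4π·(5.57×10¹⁰)²) = 62330 W/m².
For an isothermal sphere, absorbed (1−a)S·πr² = emitted σ·4πr²·T⁴, so T⁴ = (1−a)S/(4σ).
T⁴ = 1.00·62330/(4·5.67×10⁻⁸) = 2.748×10¹¹ K⁴.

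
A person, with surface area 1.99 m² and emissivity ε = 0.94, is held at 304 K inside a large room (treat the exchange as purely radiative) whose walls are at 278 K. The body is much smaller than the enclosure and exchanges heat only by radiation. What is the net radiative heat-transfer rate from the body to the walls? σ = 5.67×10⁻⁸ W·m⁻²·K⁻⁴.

P_net ≈ 272 W

For a small grey body in a large enclosure: P_net = εσA(T_body⁴ − T_wall⁴).
A = 1.99 m²; T_body⁴ − T_wall⁴ = 8.541×10⁹ − 5.973×10⁹ = 2.568×10⁹ K⁴.
|P_net| = 0.94·5.67×10⁻⁸·1.990·2.568×10⁹.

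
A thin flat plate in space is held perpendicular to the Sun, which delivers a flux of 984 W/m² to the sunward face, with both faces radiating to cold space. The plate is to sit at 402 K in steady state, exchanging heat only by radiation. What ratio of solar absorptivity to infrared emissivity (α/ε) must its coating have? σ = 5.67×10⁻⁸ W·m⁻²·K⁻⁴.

Balance: αS·A = εσ·2A·T⁴ ⇒ α/ε = 2σT⁴/S.
α/ε = 2·5.67×10⁻⁸·(402)⁴/984 = 2·5.67×10⁻⁸·2.612×10¹⁰/984.

α/ε ≈ 3.01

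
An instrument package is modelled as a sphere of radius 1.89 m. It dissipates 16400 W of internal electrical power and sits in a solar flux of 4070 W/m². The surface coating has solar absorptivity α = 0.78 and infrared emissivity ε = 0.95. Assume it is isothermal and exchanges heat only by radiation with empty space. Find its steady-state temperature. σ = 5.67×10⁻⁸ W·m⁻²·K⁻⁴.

T ≈ 383 K

At steady state, absorbed solar power + internal power = radiated power.
Absorbed: α·S·A_cross = 0.78·4070·11.22 = 35630 W (cross-section πr²).
Total input = 35630 + 16400 = 52030 W.
Radiated: εσ·A_surf·T⁴ with A_surf = 4πr² = 44.89 m².
T⁴ = 52030/(0.95·5.67×10⁻⁸·44.89) = 2.152×10¹⁰ K⁴.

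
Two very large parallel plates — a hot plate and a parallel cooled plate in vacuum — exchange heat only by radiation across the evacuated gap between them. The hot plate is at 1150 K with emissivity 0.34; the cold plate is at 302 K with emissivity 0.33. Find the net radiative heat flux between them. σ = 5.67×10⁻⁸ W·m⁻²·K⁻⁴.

For two infinite grey parallel plates, q = σ(T₁⁴ − T₂⁴)/(1/ε₁ + 1/ε₂ − 1).
T₁⁴ − T₂⁴ = 1.749×10¹² − 8.318×10⁹ = 1.741×10¹² K⁴.
1/ε₁ + 1/ε₂ − 1 = 2.941 + 3.030 − 1 = 4.971.
q = 5.67×10⁻⁸ × 1.741×10¹² / 4.971.

q ≈ 19900 W/m²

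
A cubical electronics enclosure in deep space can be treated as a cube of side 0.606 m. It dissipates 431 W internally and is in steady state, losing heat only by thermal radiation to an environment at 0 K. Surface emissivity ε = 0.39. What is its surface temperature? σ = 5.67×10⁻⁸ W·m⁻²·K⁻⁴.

T ≈ 307 K

Steady state: internal power = radiated power, P = εσA T⁴.
Radiating area A = 6L² = 2.203 m².
T⁴ = P/(εσA) = 431/(0.39·5.67×10⁻⁸·2.203) = 8.846×10⁹ K⁴.
T = (8.846×10⁹)^(1/4).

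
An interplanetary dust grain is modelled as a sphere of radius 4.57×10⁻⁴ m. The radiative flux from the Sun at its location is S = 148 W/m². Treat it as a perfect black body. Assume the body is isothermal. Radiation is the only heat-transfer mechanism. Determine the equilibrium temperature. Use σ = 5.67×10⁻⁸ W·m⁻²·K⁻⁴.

At equilibrium, absorbed power = emitted power.
Absorbing cross-section = πr² = 6.561×10⁻⁷ m²; emitting surface = 4πr² = 2.624×10⁻⁶ m² (ratio 4).
S·A_cross = εσ·A_surf·T⁴  ⇒  T⁴ = S/(4σ).
T⁴ = 1.00·148/(4·5.67×10⁻⁸) = 6.526×10⁸ K⁴.
T = (6.526×10⁸)^(1/4).

T ≈ 160 K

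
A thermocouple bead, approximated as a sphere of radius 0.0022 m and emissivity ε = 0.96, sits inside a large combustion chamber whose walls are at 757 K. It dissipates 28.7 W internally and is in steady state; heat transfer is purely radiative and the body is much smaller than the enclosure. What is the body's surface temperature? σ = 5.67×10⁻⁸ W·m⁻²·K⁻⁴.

T ≈ 1730 K

For a small grey body in a large enclosure, net radiated power = εσA(T⁴ − T_w⁴).
Steady state: P = εσA(T⁴ − T_w⁴) with A = 4πr² = 6.082×10⁻⁵ m².
T⁴ = P/(εσA) + T_w⁴ = 28.7/(0.96·5.67×10⁻⁸·6.082×10⁻⁵) + (757)⁴
    = 8.669×10¹² + 3.284×10¹¹ = 8.997×10¹² K⁴.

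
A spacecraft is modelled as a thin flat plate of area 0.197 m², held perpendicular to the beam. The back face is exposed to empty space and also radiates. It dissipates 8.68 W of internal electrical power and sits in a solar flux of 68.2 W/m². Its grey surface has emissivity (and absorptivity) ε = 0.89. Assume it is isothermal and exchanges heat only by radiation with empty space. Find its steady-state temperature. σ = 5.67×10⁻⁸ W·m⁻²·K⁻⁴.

At steady state, absorbed solar power + internal power = radiated power.
Absorbed: α·S·A_cross = 0.89·68.2·0.1970 = 11.96 W (cross-section A).
Total input = 11.96 + 8.68 = 20.64 W.
Radiated: εσ·A_surf·T⁴ with A_surf = 2A = 0.3940 m².
T⁴ = 20.64/(0.89·5.67×10⁻⁸·0.3940) = 1.038×10⁹ K⁴.

T ≈ 179 K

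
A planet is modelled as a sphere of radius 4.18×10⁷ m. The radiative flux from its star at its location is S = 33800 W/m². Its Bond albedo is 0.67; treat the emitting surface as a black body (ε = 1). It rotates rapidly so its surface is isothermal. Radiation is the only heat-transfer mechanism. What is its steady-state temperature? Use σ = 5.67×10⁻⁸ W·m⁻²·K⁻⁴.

At equilibrium, absorbed power = emitted power.
Absorbing cross-section = πr² = 5.489×10¹⁵ m²; emitting surface = 4πr² = 2.196×10¹⁶ m² (ratio 4).
(1−a)S·A_cross = εσ·A_surf·T⁴  ⇒  T⁴ = (1−a)S/(4σ).
T⁴ = 0.330·33800/(4·5.67×10⁻⁸) = 4.918×10¹⁰ K⁴.
T = (4.918×10¹⁰)^(1/4).

T ≈ 471 K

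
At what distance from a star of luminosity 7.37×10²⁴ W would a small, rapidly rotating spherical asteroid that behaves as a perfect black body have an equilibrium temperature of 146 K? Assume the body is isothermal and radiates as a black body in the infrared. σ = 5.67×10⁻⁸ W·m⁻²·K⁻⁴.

d ≈ 7.54×10¹⁰ m

For an isothermal black-emitting sphere, (1−a)S·πr² = σ·4πr²·T⁴ ⇒ S = 4σT⁴/(1−a).
S = 4·5.67×10⁻⁸·(146)⁴/1.00 = 103.1 W/m².
Flux falls as S = L/(4πd²), so d = √(L/(4πS)) = √(7.37×10²⁴/(4π·103.1)).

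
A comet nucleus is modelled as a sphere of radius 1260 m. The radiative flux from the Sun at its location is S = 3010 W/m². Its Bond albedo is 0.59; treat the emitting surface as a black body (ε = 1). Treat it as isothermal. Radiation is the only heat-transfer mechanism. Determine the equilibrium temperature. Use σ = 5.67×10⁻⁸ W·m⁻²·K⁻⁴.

T ≈ 272 K

At equilibrium, absorbed power = emitted power.
Absorbing cross-section = πr² = 4.988×10⁶ m²; emitting surface = 4πr² = 1.995×10⁷ m² (ratio 4).
(1−a)S·A_cross = εσ·A_surf·T⁴  ⇒  T⁴ = (1−a)S/(4σ).
T⁴ = 0.410·3010/(4·5.67×10⁻⁸) = 5.441×10⁹ K⁴.
T = (5.441×10⁹)^(1/4).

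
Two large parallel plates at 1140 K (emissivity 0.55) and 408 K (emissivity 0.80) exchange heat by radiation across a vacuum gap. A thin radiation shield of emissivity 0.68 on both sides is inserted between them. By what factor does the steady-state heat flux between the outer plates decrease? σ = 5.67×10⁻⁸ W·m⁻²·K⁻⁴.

Without shield: q₀ = σΔ(T⁴)/(1/ε₁+1/ε₂−1) with denominator 2.068.
With shield the two gaps are in series; the resistances add: (1/ε₁+1/ε_s−1)+(1/ε_s+1/ε₂−1) = 2.289+1.721 = 4.009.
Heat-flux ratio q₀/q = 4.009/2.068.

factor ≈ 1.94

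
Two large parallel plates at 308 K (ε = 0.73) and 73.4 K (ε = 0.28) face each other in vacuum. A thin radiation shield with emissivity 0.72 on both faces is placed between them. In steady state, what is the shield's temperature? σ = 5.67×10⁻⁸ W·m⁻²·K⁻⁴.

T_s ≈ 281 K

In steady state the net flux on the hot side equals that on the cold side.
σ(T₁⁴−T_s⁴)/D₁ = σ(T_s⁴−T₂⁴)/D₂, with D₁ = 1/ε₁+1/ε_s−1 = 1.759, D₂ = 1/ε_s+1/ε₂−1 = 3.960.
Solve for T_s⁴: T_s⁴ = (D₂·T₁⁴ + D₁·T₂⁴)/(D₁+D₂) = 6.241×10⁹ K⁴.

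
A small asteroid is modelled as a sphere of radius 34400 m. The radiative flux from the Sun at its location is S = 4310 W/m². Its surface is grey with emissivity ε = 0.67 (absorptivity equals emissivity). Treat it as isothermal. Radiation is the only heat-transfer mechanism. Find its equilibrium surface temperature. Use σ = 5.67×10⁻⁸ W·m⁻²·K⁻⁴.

At equilibrium, absorbed power = emitted power.
Absorbing cross-section = πr² = 3.718×10⁹ m²; emitting surface = 4πr² = 1.487×10¹⁰ m² (ratio 4).
εS·A_cross = εσ·A_surf·T⁴  ⇒  T⁴ = S/(4σ)   (ε cancels).
T⁴ = 4310/(4·5.67×10⁻⁸) = 1.900×10¹⁰ K⁴.
T = (1.900×10¹⁰)^(1/4).

T ≈ 371 K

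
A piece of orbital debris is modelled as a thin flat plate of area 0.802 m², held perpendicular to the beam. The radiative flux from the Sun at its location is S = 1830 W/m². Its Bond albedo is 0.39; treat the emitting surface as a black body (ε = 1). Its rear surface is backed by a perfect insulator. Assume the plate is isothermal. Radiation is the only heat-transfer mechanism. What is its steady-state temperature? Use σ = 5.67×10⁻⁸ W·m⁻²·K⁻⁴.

At equilibrium, absorbed power = emitted power.
Absorbing cross-section = A = 0.8020 m²; emitting surface = A = 0.8020 m² (ratio 1).
(1−a)S·A_cross = εσ·A_surf·T⁴  ⇒  T⁴ = (1−a)S/(1σ).
T⁴ = 0.610·1830/(1·5.67×10⁻⁸) = 1.969×10¹⁰ K⁴.
T = (1.969×10¹⁰)^(1/4).

T ≈ 375 K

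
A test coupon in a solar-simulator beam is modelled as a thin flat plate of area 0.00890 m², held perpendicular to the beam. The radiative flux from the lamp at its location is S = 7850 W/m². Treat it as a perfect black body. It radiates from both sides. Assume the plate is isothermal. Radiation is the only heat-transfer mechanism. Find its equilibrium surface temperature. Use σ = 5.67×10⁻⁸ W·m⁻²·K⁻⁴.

At equilibrium, absorbed power = emitted power.
Absorbing cross-section = A = 0.008900 m²; emitting surface = 2A = 0.01780 m² (ratio 2).
S·A_cross = εσ·A_surf·T⁴  ⇒  T⁴ = S/(2σ).
T⁴ = 1.00·7850/(2·5.67×10⁻⁸) = 6.922×10¹⁰ K⁴.
T = (6.922×10¹⁰)^(1/4).

T ≈ 513 K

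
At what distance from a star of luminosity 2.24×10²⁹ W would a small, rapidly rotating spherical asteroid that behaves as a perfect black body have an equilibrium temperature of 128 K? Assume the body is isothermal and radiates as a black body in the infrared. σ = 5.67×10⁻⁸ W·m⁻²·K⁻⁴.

d ≈ 1.71×10¹³ m

For an isothermal black-emitting sphere, (1−a)S·πr² = σ·4πr²·T⁴ ⇒ S = 4σT⁴/(1−a).
S = 4·5.67×10⁻⁸·(128)⁴/1.00 = 60.88 W/m².
Flux falls as S = L/(4πd²), so d = √(L/(4πS)) = √(2.24×10²⁹/(4π·60.88)).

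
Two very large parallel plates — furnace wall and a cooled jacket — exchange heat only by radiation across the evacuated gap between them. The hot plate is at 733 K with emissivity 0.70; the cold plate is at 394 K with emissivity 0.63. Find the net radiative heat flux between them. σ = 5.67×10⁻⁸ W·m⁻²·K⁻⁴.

For two infinite grey parallel plates, q = σ(T₁⁴ − T₂⁴)/(1/ε₁ + 1/ε₂ − 1).
T₁⁴ − T₂⁴ = 2.887×10¹¹ − 2.410×10¹⁰ = 2.646×10¹¹ K⁴.
1/ε₁ + 1/ε₂ − 1 = 1.429 + 1.587 − 1 = 2.016.
q = 5.67×10⁻⁸ × 2.646×10¹¹ / 2.016.

q ≈ 7440 W/m²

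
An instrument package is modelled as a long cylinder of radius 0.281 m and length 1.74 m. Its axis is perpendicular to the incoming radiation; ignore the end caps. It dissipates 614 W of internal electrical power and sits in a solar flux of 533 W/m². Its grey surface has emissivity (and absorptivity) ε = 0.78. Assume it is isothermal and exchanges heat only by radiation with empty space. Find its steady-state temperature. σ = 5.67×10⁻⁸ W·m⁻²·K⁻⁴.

At steady state, absorbed solar power + internal power = radiated power.
Absorbed: α·S·A_cross = 0.78·533·0.9779 = 406.5 W (cross-section 2rL).
Total input = 406.5 + 614 = 1021 W.
Radiated: εσ·A_surf·T⁴ with A_surf = 2πrL = 3.072 m².
T⁴ = 1021/(0.78·5.67×10⁻⁸·3.072) = 7.511×10⁹ K⁴.

T ≈ 294 K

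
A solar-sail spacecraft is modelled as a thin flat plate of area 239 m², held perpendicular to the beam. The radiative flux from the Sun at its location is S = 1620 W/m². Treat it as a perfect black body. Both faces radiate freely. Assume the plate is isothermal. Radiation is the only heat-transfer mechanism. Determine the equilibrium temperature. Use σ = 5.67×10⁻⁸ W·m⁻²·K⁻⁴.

T ≈ 346 K

At equilibrium, absorbed power = emitted power.
Absorbing cross-section = A = 239.0 m²; emitting surface = 2A = 478.0 m² (ratio 2).
S·A_cross = εσ·A_surf·T⁴  ⇒  T⁴ = S/(2σ).
T⁴ = 1.00·1620/(2·5.67×10⁻⁸) = 1.429×10¹⁰ K⁴.
T = (1.429×10¹⁰)^(1/4).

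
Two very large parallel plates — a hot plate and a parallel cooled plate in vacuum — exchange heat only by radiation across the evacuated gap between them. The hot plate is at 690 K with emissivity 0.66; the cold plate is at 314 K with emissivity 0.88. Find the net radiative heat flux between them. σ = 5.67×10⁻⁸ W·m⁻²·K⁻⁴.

q ≈ 7450 W/m²

For two infinite grey parallel plates, q = σ(T₁⁴ − T₂⁴)/(1/ε₁ + 1/ε₂ − 1).
T₁⁴ − T₂⁴ = 2.267×10¹¹ − 9.721×10⁹ = 2.170×10¹¹ K⁴.
1/ε₁ + 1/ε₂ − 1 = 1.515 + 1.136 − 1 = 1.652.
q = 5.67×10⁻⁸ × 2.170×10¹¹ / 1.652.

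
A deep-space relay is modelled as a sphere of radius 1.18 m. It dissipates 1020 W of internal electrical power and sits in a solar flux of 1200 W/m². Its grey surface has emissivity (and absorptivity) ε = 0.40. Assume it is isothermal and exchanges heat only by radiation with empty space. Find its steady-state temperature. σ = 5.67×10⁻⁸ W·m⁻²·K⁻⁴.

At steady state, absorbed solar power + internal power = radiated power.
Absorbed: α·S·A_cross = 0.40·1200·4.374 = 2100 W (cross-section πr²).
Total input = 2100 + 1020 = 3120 W.
Radiated: εσ·A_surf·T⁴ with A_surf = 4πr² = 17.50 m².
T⁴ = 3120/(0.40·5.67×10⁻⁸·17.50) = 7.861×10⁹ K⁴.

T ≈ 298 K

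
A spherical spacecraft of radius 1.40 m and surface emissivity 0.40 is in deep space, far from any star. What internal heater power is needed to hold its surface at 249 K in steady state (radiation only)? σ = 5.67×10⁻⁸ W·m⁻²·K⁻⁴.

P ≈ 2150 W

P = εσ·4πr²·T⁴.
4πr² = 24.63 m²; T⁴ = 3.844×10⁹ K⁴.
P = 0.40·5.67×10⁻⁸·24.63·3.844×10⁹.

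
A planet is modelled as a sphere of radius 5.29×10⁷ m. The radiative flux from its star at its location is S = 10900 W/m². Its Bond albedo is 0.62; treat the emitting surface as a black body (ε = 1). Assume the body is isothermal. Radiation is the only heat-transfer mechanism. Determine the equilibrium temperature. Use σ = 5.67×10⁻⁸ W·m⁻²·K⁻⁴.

At equilibrium, absorbed power = emitted power.
Absorbing cross-section = πr² = 8.791×10¹⁵ m²; emitting surface = 4πr² = 3.517×10¹⁶ m² (ratio 4).
(1−a)S·A_cross = εσ·A_surf·T⁴  ⇒  T⁴ = (1−a)S/(4σ).
T⁴ = 0.380·10900/(4·5.67×10⁻⁸) = 1.826×10¹⁰ K⁴.
T = (1.826×10¹⁰)^(1/4).

T ≈ 368 K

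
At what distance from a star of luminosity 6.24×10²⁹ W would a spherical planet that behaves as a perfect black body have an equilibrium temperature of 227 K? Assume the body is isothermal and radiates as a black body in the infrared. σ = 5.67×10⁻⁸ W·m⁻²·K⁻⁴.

d ≈ 9.08×10¹² m

For an isothermal black-emitting sphere, (1−a)S·πr² = σ·4πr²·T⁴ ⇒ S = 4σT⁴/(1−a).
S = 4·5.67×10⁻⁸·(227)⁴/1.00 = 602.2 W/m².
Flux falls as S = L/(4πd²), so d = √(L/(4πS)) = √(6.24×10²⁹/(4π·602.2)).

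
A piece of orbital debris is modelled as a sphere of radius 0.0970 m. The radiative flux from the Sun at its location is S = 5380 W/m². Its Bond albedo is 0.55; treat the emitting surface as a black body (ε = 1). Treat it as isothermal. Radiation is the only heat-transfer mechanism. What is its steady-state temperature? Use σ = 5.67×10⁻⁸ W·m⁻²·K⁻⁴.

At equilibrium, absorbed power = emitted power.
Absorbing cross-section = πr² = 0.02956 m²; emitting surface = 4πr² = 0.1182 m² (ratio 4).
(1−a)S·A_cross = εσ·A_surf·T⁴  ⇒  T⁴ = (1−a)S/(4σ).
T⁴ = 0.450·5380/(4·5.67×10⁻⁸) = 1.067×10¹⁰ K⁴.
T = (1.067×10¹⁰)^(1/4).

T ≈ 321 K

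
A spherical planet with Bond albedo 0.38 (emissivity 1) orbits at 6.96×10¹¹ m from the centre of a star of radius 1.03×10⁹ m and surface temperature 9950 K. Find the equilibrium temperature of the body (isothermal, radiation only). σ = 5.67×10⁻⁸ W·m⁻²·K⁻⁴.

T ≈ 240 K

The star's surface emits σT_*⁴; at distance d the flux is S = σT_*⁴(R_*/d)².
S = 5.67×10⁻⁸·(9950)⁴·(1.03×10⁹/6.96×10¹¹)² = 1217 W/m².
For an isothermal sphere T⁴ = (1−a)S/(4σ) = 3.327×10⁹ K⁴.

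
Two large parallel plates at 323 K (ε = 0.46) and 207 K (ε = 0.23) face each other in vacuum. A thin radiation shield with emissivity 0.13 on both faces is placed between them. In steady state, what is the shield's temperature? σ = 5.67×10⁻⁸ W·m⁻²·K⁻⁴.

T_s ≈ 288 K

In steady state the net flux on the hot side equals that on the cold side.
σ(T₁⁴−T_s⁴)/D₁ = σ(T_s⁴−T₂⁴)/D₂, with D₁ = 1/ε₁+1/ε_s−1 = 8.866, D₂ = 1/ε_s+1/ε₂−1 = 11.04.
Solve for T_s⁴: T_s⁴ = (D₂·T₁⁴ + D₁·T₂⁴)/(D₁+D₂) = 6.854×10⁹ K⁴.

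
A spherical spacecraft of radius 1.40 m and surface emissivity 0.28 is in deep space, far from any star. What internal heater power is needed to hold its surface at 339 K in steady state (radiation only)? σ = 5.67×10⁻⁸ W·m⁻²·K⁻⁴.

P ≈ 5160 W

P = εσ·4πr²·T⁴.
4πr² = 24.63 m²; T⁴ = 1.321×10¹⁰ K⁴.
P = 0.28·5.67×10⁻⁸·24.63·1.321×10¹⁰.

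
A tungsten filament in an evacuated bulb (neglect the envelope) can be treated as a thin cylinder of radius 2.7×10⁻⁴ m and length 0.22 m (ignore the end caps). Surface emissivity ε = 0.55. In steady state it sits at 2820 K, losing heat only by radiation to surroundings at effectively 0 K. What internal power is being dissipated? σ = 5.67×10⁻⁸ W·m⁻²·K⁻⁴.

P ≈ 736 W

Steady state: P = εσA T⁴.
A = 2πrL = 3.732×10⁻⁴ m²; T⁴ = (2820)⁴ = 6.324×10¹³ K⁴.
P = 0.55 × 5.67×10⁻⁸ × 3.732×10⁻⁴ × 6.324×10¹³.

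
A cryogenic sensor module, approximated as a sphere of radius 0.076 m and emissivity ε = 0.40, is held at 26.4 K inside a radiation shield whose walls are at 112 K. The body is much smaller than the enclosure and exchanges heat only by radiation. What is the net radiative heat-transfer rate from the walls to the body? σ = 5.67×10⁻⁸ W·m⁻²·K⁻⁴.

P_net ≈ 0.258 W

For a small grey body in a large enclosure: P_net = εσA(T_body⁴ − T_wall⁴).
A = 4πr² = 0.07258 m²; T_body⁴ − T_wall⁴ = 4.858×10⁵ − 1.574×10⁸ = -1.569×10⁸ K⁴.
|P_net| = 0.40·5.67×10⁻⁸·0.07258·1.569×10⁸.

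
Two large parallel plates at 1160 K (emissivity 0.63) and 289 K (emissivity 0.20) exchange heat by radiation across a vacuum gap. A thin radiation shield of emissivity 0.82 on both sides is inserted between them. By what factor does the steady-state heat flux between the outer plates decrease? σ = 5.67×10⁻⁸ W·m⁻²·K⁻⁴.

factor ≈ 1.26

Without shield: q₀ = σΔ(T⁴)/(1/ε₁+1/ε₂−1) with denominator 5.587.
With shield the two gaps are in series; the resistances add: (1/ε₁+1/ε_s−1)+(1/ε_s+1/ε₂−1) = 1.807+5.220 = 7.026.
Heat-flux ratio q₀/q = 7.026/5.587.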